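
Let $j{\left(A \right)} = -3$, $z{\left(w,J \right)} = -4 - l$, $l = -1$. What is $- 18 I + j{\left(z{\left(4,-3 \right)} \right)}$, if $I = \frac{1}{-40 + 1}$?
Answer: $- \frac{33}{13} \approx -2.5385$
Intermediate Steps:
$z{\left(w,J \right)} = -3$ ($z{\left(w,J \right)} = -4 - -1 = -4 + 1 = -3$)
$I = - \frac{1}{39}$ ($I = \frac{1}{-39} = - \frac{1}{39} \approx -0.025641$)
$- 18 I + j{\left(z{\left(4,-3 \right)} \right)} = \left(-18\right) \left(- \frac{1}{39}\right) - 3 = \frac{6}{13} - 3 = - \frac{33}{13}$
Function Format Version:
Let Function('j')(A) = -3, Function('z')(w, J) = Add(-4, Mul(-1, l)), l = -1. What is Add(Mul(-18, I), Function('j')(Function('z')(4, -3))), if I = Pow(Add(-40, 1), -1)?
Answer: Rational(-33, 13) ≈ -2.5385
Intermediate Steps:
Function('z')(w, J) = -3 (Function('z')(w, J) = Add(-4, Mul(-1, -1)) = Add(-4, 1) = -3)
I = Rational(-1, 39) (I = Pow(-39, -1) = Rational(-1, 39) ≈ -0.025641)
Add(Mul(-18, I), Function('j')(Function('z')(4, -3))) = Add(Mul(-18, Rational(-1, 39)), -3) = Add(Rational(6, 13), -3) = Rational(-33, 13)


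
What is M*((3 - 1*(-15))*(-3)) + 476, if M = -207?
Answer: 11654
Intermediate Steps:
M*((3 - 1*(-15))*(-3)) + 476 = -207*(3 - 1*(-15))*(-3) + 476 = -207*(3 + 15)*(-3) + 476 = -3726*(-3) + 476 = -207*(-54) + 476 = 11178 + 476 = 11654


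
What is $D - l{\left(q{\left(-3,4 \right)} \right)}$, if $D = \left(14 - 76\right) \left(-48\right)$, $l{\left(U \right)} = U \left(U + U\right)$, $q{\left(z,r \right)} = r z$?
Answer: $2688$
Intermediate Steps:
$l{\left(U \right)} = 2 U^{2}$ ($l{\left(U \right)} = U 2 U = 2 U^{2}$)
$D = 2976$ ($D = \left(-62\right) \left(-48\right) = 2976$)
$D - l{\left(q{\left(-3,4 \right)} \right)} = 2976 - 2 \left(4 \left(-3\right)\right)^{2} = 2976 - 2 \left(-12\right)^{2} = 2976 - 2 \cdot 144 = 2976 - 288 = 2688$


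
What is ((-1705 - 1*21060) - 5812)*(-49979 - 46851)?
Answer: 2767110910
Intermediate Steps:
((-1705 - 1*21060) - 5812)*(-49979 - 46851) = ((-1705 - 21060) - 5812)*(-96830) = (-22765 - 5812)*(-96830) = -28577*(-96830) = 2767110910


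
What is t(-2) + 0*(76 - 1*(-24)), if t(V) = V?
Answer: -2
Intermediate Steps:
t(-2) + 0*(76 - 1*(-24)) = -2 + 0*(76 - 1*(-24)) = -2 + 0*(76 + 24) = -2 + 0*100 = -2 + 0 = -2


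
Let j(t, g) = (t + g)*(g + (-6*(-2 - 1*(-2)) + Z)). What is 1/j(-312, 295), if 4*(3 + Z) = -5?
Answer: -4/19771 ≈ -0.00020232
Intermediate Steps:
Z = -17/4 (Z = -3 + (¼)*(-5) = -3 - 5/4 = -17/4 ≈ -4.2500)
j(t, g) = (-17/4 + g)*(g + t) (j(t, g) = (t + g)*(g + (-6*(-2 - 1*(-2)) - 17/4)) = (g + t)*(g + (-6*(-2 + 2) - 17/4)) = (g + t)*(g + (-6*0 - 17/4)) = (g + t)*(g + (0 - 17/4)) = (g + t)*(g - 17/4) = (g + t)*(-17/4 + g) = (-17/4 + g)*(g + t))
1/j(-312, 295) = 1/(295² - 17/4*295 - 17/4*(-312) + 295*(-312)) = 1/(87025 - 5015/4 + 1326 - 92040) = 1/(-19771/4) = -4/19771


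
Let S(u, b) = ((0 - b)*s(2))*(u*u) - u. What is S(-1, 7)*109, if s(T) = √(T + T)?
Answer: -1417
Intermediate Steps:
s(T) = √2*√T (s(T) = √(2*T) = √2*√T)
S(u, b) = -u - 2*b*u² (S(u, b) = ((0 - b)*(√2*√2))*(u*u) - u = (-b*2)*u² - u = (-2*b)*u² - u = -2*b*u² - u = -u - 2*b*u²)
S(-1, 7)*109 = -1*(-1)*(1 + 2*7*(-1))*109 = -1*(-1)*(1 - 14)*109 = -1*(-1)*(-13)*109 = -13*109 = -1417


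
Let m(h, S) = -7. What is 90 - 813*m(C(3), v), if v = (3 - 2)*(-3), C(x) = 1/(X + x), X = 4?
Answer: 5781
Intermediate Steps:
C(x) = 1/(4 + x)
v = -3 (v = 1*(-3) = -3)
90 - 813*m(C(3), v) = 90 - 813*(-7) = 90 + 5691 = 5781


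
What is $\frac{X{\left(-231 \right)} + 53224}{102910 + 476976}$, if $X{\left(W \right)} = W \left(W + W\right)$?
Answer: $\frac{79973}{289943} \approx 0.27582$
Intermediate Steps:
$X{\left(W \right)} = 2 W^{2}$ ($X{\left(W \right)} = W 2 W = 2 W^{2}$)
$\frac{X{\left(-231 \right)} + 53224}{102910 + 476976} = \frac{2 \left(-231\right)^{2} + 53224}{102910 + 476976} = \frac{2 \cdot 53361 + 53224}{579886} = \left(106722 + 53224\right) \frac{1}{579886} = 159946 \cdot \frac{1}{579886} = \frac{79973}{289943}$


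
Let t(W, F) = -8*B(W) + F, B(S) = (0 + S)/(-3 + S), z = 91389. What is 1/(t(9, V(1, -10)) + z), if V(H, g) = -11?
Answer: 1/91366 ≈ 1.0945e-5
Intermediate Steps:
B(S) = S/(-3 + S)
t(W, F) = F - 8*W/(-3 + W) (t(W, F) = -8*W/(-3 + W) + F = F - 8*W/(-3 + W))
1/(t(9, V(1, -10)) + z) = 1/((-8*9 - 11*(-3 + 9))/(-3 + 9) + 91389) = 1/((-72 - 11*6)/6 + 91389) = 1/((-72 - 66)/6 + 91389) = 1/((⅙)*(-138) + 91389) = 1/(-23 + 91389) = 1/91366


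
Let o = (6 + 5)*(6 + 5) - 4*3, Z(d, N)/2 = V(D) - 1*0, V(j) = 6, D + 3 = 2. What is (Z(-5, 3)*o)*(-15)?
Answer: -19620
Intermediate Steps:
D = -1 (D = -3 + 2 = -1)
Z(d, N) = 12 (Z(d, N) = 2*(6 - 1*0) = 2*(6 + 0) = 2*6 = 12)
o = 109 (o = 11*11 - 12 = 121 - 12 = 109)
(Z(-5, 3)*o)*(-15) = (12*109)*(-15) = 1308*(-15) = -19620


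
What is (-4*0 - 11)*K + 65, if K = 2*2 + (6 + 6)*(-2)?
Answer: 285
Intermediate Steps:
K = -20 (K = 4 + 12*(-2) = 4 - 24 = -20)
(-4*0 - 11)*K + 65 = (-4*0 - 11)*(-20) + 65 = (0 - 11)*(-20) + 65 = -11*(-20) + 65 = 220 + 65 = 285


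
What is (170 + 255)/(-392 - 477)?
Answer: -425/869 ≈ -0.48907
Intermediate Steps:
(170 + 255)/(-392 - 477) = 425/(-869) = 425*(-1/869) = -425/869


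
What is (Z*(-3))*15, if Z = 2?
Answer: -90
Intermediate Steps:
(Z*(-3))*15 = (2*(-3))*15 = -6*15 = -90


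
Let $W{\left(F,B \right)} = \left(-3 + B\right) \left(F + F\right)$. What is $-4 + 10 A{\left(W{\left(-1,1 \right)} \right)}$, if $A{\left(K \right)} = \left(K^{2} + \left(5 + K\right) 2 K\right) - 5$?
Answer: $826$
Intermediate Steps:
$W{\left(F,B \right)} = 2 F \left(-3 + B\right)$ ($W{\left(F,B \right)} = \left(-3 + B\right) 2 F = 2 F \left(-3 + B\right)$)
$A{\left(K \right)} = -5 + K^{2} + K \left(10 + 2 K\right)$ ($A{\left(K \right)} = \left(K^{2} + \left(10 + 2 K\right) K\right) - 5 = \left(K^{2} + K \left(10 + 2 K\right)\right) - 5 = -5 + K^{2} + K \left(10 + 2 K\right)$)
$-4 + 10 A{\left(W{\left(-1,1 \right)} \right)} = -4 + 10 \left(-5 + 3 \left(2 \left(-1\right) \left(-3 + 1\right)\right)^{2} + 10 \cdot 2 \left(-1\right) \left(-3 + 1\right)\right) = -4 + 10 \left(-5 + 3 \left(2 \left(-1\right) \left(-2\right)\right)^{2} + 10 \cdot 2 \left(-1\right) \left(-2\right)\right) = -4 + 10 \left(-5 + 3 \cdot 4^{2} + 10 \cdot 4\right) = -4 + 10 \left(-5 + 3 \cdot 16 + 40\right) = -4 + 10 \left(-5 + 48 + 40\right) = -4 + 10 \cdot 83 = -4 + 830 = 826$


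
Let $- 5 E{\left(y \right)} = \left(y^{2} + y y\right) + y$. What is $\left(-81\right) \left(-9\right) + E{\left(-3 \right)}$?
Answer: $726$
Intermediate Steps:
$E{\left(y \right)} = - \frac{2 y^{2}}{5} - \frac{y}{5}$ ($E{\left(y \right)} = - \frac{\left(y^{2} + y y\right) + y}{5} = - \frac{\left(y^{2} + y^{2}\right) + y}{5} = - \frac{2 y^{2} + y}{5} = - \frac{y + 2 y^{2}}{5} = - \frac{2 y^{2}}{5} - \frac{y}{5}$)
$\left(-81\right) \left(-9\right) + E{\left(-3 \right)} = \left(-81\right) \left(-9\right) - - \frac{3 \left(1 + 2 \left(-3\right)\right)}{5} = 729 - - \frac{3 \left(1 - 6\right)}{5} = 729 - \left(- \frac{3}{5}\right) \left(-5\right) = 729 - 3 = 726$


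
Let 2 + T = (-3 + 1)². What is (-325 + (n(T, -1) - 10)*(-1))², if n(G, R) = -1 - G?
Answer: 97344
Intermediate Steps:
T = 2 (T = -2 + (-3 + 1)² = -2 + (-2)² = -2 + 4 = 2)
(-325 + (n(T, -1) - 10)*(-1))² = (-325 + ((-1 - 1*2) - 10)*(-1))² = (-325 + ((-1 - 2) - 10)*(-1))² = (-325 + (-3 - 10)*(-1))² = (-325 - 13*(-1))² = (-325 + 13)² = (-312)² = 97344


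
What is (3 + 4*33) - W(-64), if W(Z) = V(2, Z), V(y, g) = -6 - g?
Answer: 77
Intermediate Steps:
W(Z) = -6 - Z
(3 + 4*33) - W(-64) = (3 + 4*33) - (-6 - 1*(-64)) = (3 + 132) - (-6 + 64) = 135 - 1*58 = 135 - 58 = 77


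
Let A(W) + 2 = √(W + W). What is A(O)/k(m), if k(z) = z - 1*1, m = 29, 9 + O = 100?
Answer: -1/14 + √182/28 ≈ 0.41038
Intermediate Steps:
O = 91 (O = -9 + 100 = 91)
A(W) = -2 + √2*√W (A(W) = -2 + √(W + W) = -2 + √(2*W) = -2 + √2*√W)
k(z) = -1 + z (k(z) = z - 1 = -1 + z)
A(O)/k(m) = (-2 + √2*√91)/(-1 + 29) = (-2 + √182)/28 = (-2 + √182)*(1/28) = -1/14 + √182/28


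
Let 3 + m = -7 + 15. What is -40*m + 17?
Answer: -183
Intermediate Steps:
m = 5 (m = -3 + (-7 + 15) = -3 + 8 = 5)
-40*m + 17 = -40*5 + 17 = -200 + 17 = -183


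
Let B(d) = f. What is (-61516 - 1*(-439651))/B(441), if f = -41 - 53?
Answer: -378135/94 ≈ -4022.7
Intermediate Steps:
f = -94
B(d) = -94
(-61516 - 1*(-439651))/B(441) = (-61516 - 1*(-439651))/(-94) = (-61516 + 439651)*(-1/94) = 378135*(-1/94) = -378135/94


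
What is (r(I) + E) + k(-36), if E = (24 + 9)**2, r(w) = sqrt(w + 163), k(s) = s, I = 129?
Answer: 1053 + 2*sqrt(73) ≈ 1070.1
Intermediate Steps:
r(w) = sqrt(163 + w)
E = 1089 (E = 33**2 = 1089)
(r(I) + E) + k(-36) = (sqrt(163 + 129) + 1089) - 36 = (sqrt(292) + 1089) - 36 = (2*sqrt(73) + 1089) - 36 = (1089 + 2*sqrt(73)) - 36 = 1053 + 2*sqrt(73)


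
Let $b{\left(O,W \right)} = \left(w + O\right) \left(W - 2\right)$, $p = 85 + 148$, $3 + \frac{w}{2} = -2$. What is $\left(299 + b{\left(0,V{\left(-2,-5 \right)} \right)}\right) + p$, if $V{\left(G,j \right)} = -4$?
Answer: $592$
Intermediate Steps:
$w = -10$ ($w = -6 + 2 \left(-2\right) = -6 - 4 = -10$)
$p = 233$
$b{\left(O,W \right)} = \left(-10 + O\right) \left(-2 + W\right)$ ($b{\left(O,W \right)} = \left(-10 + O\right) \left(W - 2\right) = \left(-10 + O\right) \left(-2 + W\right)$)
$\left(299 + b{\left(0,V{\left(-2,-5 \right)} \right)}\right) + p = \left(299 + \left(20 - -40 - 0 + 0 \left(-4\right)\right)\right) + 233 = \left(299 + \left(20 + 40 + 0 + 0\right)\right) + 233 = \left(299 + 60\right) + 233 = 359 + 233 = 592$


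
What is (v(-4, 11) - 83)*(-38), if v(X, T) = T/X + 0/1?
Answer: 6517/2 ≈ 3258.5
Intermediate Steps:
v(X, T) = T/X (v(X, T) = T/X + 0*1 = T/X + 0 = T/X)
(v(-4, 11) - 83)*(-38) = (11/(-4) - 83)*(-38) = (11*(-¼) - 83)*(-38) = (-11/4 - 83)*(-38) = -343/4*(-38) = 6517/2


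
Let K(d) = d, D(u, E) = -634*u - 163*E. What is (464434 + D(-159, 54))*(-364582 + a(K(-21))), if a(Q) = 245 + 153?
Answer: -202645816592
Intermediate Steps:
a(Q) = 398
(464434 + D(-159, 54))*(-364582 + a(K(-21))) = (464434 + (-634*(-159) - 163*54))*(-364582 + 398) = (464434 + (100806 - 8802))*(-364184) = (464434 + 92004)*(-364184) = 556438*(-364184) = -202645816592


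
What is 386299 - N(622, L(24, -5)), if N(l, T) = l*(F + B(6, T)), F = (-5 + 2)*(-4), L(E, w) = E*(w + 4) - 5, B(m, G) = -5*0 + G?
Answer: 396873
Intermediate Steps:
B(m, G) = G (B(m, G) = 0 + G = G)
L(E, w) = -5 + E*(4 + w) (L(E, w) = E*(4 + w) - 5 = -5 + E*(4 + w))
F = 12 (F = -3*(-4) = 12)
N(l, T) = l*(12 + T)
386299 - N(622, L(24, -5)) = 386299 - 622*(12 + (-5 + 4*24 + 24*(-5))) = 386299 - 622*(12 + (-5 + 96 - 120)) = 386299 - 622*(12 - 29) = 386299 - 622*(-17) = 386299 - 1*(-10574) = 386299 + 10574 = 396873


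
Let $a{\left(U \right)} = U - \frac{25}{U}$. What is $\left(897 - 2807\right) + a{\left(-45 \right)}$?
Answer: $- \frac{17590}{9} \approx -1954.4$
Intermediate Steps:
$a{\left(U \right)} = U - \frac{25}{U}$
$\left(897 - 2807\right) + a{\left(-45 \right)} = \left(897 - 2807\right) - \left(45 + \frac{25}{-45}\right) = -1910 - \frac{400}{9} = - \frac{17590}{9}$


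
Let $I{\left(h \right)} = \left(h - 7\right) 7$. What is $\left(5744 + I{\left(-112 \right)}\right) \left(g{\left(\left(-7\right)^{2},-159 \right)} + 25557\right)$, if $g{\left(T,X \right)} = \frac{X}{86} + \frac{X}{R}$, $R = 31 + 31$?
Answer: $\frac{167276507778}{1333} \approx 1.2549 \cdot 10^{8}$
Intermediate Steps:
$R = 62$
$g{\left(T,X \right)} = \frac{37 X}{1333}$ ($g{\left(T,X \right)} = \frac{X}{86} + \frac{X}{62} = \frac{37 X}{1333}$)
$I{\left(h \right)} = -49 + 7 h$ ($I{\left(h \right)} = \left(-7 + h\right) 7 = -49 + 7 h$)
$\left(5744 + I{\left(-112 \right)}\right) \left(g{\left(\left(-7\right)^{2},-159 \right)} + 25557\right) = \left(5744 + \left(-49 + 7 \left(-112\right)\right)\right) \left(\frac{37}{1333} \left(-159\right) + 25557\right) = \left(5744 - 833\right) \left(- \frac{5883}{1333} + 25557\right) = \left(5744 - 833\right) \frac{34061598}{1333} = 4911 \cdot \frac{34061598}{1333} = \frac{167276507778}{1333}$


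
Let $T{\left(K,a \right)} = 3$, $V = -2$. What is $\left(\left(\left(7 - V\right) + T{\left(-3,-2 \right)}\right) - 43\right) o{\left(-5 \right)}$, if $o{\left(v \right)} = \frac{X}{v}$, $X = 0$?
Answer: $0$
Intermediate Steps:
$o{\left(v \right)} = 0$ ($o{\left(v \right)} = \frac{0}{v} = 0$)
$\left(\left(\left(7 - V\right) + T{\left(-3,-2 \right)}\right) - 43\right) o{\left(-5 \right)} = \left(\left(\left(7 - -2\right) + 3\right) - 43\right) 0 = \left(\left(\left(7 + 2\right) + 3\right) - 43\right) 0 = \left(\left(9 + 3\right) - 43\right) 0 = \left(12 - 43\right) 0 = \left(-31\right) 0 = 0$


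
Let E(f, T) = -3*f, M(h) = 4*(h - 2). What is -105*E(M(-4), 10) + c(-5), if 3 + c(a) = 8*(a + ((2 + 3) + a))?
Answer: -7603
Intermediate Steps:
M(h) = -8 + 4*h (M(h) = 4*(-2 + h) = -8 + 4*h)
c(a) = 37 + 16*a (c(a) = -3 + 8*(a + ((2 + 3) + a)) = -3 + 8*(a + (5 + a)) = -3 + 8*(5 + 2*a) = -3 + (40 + 16*a) = 37 + 16*a)
-105*E(M(-4), 10) + c(-5) = -(-315)*(-8 + 4*(-4)) + (37 + 16*(-5)) = -(-315)*(-8 - 16) + (37 - 80) = -(-315)*(-24) - 43 = -105*72 - 43 = -7560 - 43 = -7603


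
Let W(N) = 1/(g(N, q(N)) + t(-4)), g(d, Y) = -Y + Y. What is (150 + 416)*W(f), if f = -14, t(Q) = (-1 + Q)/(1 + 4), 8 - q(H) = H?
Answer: -566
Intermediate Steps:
q(H) = 8 - H
t(Q) = -⅕ + Q/5 (t(Q) = (-1 + Q)/5 = (-1 + Q)*(⅕) = -⅕ + Q/5)
g(d, Y) = 0
W(N) = -1 (W(N) = 1/(0 + (-⅕ + (⅕)*(-4))) = 1/(0 + (-⅕ - ⅘)) = 1/(0 - 1) = 1/(-1) = -1)
(150 + 416)*W(f) = (150 + 416)*(-1) = 566*(-1) = -566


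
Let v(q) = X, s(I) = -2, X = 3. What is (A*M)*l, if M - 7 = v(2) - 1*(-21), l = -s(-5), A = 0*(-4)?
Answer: 0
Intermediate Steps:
A = 0
v(q) = 3
l = 2 (l = -1*(-2) = 2)
M = 31 (M = 7 + (3 - 1*(-21)) = 7 + (3 + 21) = 7 + 24 = 31)
(A*M)*l = (0*31)*2 = 0*2 = 0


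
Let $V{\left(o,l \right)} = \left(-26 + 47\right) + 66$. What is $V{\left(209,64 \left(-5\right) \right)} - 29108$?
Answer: $-29021$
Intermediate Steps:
$V{\left(o,l \right)} = 87$ ($V{\left(o,l \right)} = 21 + 66 = 87$)
$V{\left(209,64 \left(-5\right) \right)} - 29108 = 87 - 29108 = -29021$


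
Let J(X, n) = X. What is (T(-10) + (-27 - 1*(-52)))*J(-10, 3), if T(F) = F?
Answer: -150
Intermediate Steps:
(T(-10) + (-27 - 1*(-52)))*J(-10, 3) = (-10 + (-27 - 1*(-52)))*(-10) = (-10 + (-27 + 52))*(-10) = (-10 + 25)*(-10) = 15*(-10) = -150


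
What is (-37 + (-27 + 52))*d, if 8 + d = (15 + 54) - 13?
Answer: -576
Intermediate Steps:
d = 48 (d = -8 + ((15 + 54) - 13) = -8 + (69 - 13) = -8 + 56 = 48)
(-37 + (-27 + 52))*d = (-37 + (-27 + 52))*48 = (-37 + 25)*48 = -12*48 = -576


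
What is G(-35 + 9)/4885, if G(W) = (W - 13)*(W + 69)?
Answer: -1677/4885 ≈ -0.34330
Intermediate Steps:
G(W) = (-13 + W)*(69 + W)
G(-35 + 9)/4885 = (-897 + (-35 + 9)² + 56*(-35 + 9))/4885 = (-897 + (-26)² + 56*(-26))*(1/4885) = (-897 + 676 - 1456)*(1/4885) = -1677*1/4885 = -1677/4885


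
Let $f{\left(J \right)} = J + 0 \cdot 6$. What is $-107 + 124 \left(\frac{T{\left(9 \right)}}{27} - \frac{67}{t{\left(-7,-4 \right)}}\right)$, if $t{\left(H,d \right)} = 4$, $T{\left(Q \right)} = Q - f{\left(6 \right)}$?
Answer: $- \frac{19532}{9} \approx -2170.2$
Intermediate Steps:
$f{\left(J \right)} = J$ ($f{\left(J \right)} = J + 0 = J$)
$T{\left(Q \right)} = -6 + Q$ ($T{\left(Q \right)} = Q - 6 = -6 + Q$)
$-107 + 124 \left(\frac{T{\left(9 \right)}}{27} - \frac{67}{t{\left(-7,-4 \right)}}\right) = -107 + 124 \left(\frac{-6 + 9}{27} - \frac{67}{4}\right) = -107 + 124 \left(3 \cdot \frac{1}{27} - \frac{67}{4}\right) = -107 + 124 \left(\frac{1}{9} - \frac{67}{4}\right) = -107 + 124 \left(- \frac{599}{36}\right) = -107 - \frac{18569}{9} = - \frac{19532}{9}$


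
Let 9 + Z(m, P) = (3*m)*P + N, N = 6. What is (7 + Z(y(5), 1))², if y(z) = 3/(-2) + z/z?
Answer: 25/4 ≈ 6.2500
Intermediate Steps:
y(z) = -½ (y(z) = 3*(-½) + 1 = -3/2 + 1 = -½)
Z(m, P) = -3 + 3*P*m (Z(m, P) = -9 + ((3*m)*P + 6) = -9 + (3*P*m + 6) = -9 + (6 + 3*P*m) = -3 + 3*P*m)
(7 + Z(y(5), 1))² = (7 + (-3 + 3*1*(-½)))² = (7 + (-3 - 3/2))² = (7 - 9/2)² = (5/2)² = 25/4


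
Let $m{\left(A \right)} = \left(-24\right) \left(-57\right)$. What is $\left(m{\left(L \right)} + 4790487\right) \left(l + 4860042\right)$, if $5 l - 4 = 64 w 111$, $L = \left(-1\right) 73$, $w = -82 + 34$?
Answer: $22961823547362$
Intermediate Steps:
$w = -48$
$L = -73$
$l = - \frac{340988}{5}$ ($l = \frac{4}{5} + \frac{64 \left(-48\right) 111}{5} = \frac{4}{5} + \frac{\left(-3072\right) 111}{5} = \frac{4}{5} + \frac{1}{5} \left(-340992\right) = \frac{4}{5} - \frac{340992}{5} = - \frac{340988}{5} \approx -68198.0$)
$m{\left(A \right)} = 1368$
$\left(m{\left(L \right)} + 4790487\right) \left(l + 4860042\right) = \left(1368 + 4790487\right) \left(- \frac{340988}{5} + 4860042\right) = 4791855 \cdot \frac{23959222}{5} = 22961823547362$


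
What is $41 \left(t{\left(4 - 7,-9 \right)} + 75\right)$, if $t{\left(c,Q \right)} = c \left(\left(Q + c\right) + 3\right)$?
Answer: $4182$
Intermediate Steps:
$t{\left(c,Q \right)} = c \left(3 + Q + c\right)$
$41 \left(t{\left(4 - 7,-9 \right)} + 75\right) = 41 \left(\left(4 - 7\right) \left(3 - 9 + \left(4 - 7\right)\right) + 75\right) = 41 \left(- 3 \left(3 - 9 - 3\right) + 75\right) = 41 \left(\left(-3\right) \left(-9\right) + 75\right) = 41 \left(27 + 75\right) = 41 \cdot 102 = 4182$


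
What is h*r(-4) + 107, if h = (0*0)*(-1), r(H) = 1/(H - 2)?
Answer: 107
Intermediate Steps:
r(H) = 1/(-2 + H)
h = 0 (h = 0*(-1) = 0)
h*r(-4) + 107 = 0/(-2 - 4) + 107 = 0/(-6) + 107 = 0*(-⅙) + 107 = 0 + 107 = 107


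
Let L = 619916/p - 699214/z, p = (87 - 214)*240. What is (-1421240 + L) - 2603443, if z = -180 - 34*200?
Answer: -10702949163677/2659380 ≈ -4.0246e+6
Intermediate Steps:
p = -30480 (p = -127*240 = -30480)
z = -6980 (z = -180 - 6800 = -6980)
L = 212312863/2659380 (L = 619916/(-30480) - 699214/(-6980) = 619916*(-1/30480) - 699214*(-1/6980) = -154979/7620 + 349607/3490 = 212312863/2659380 ≈ 79.835)
(-1421240 + L) - 2603443 = (-1421240 + 212312863/2659380) - 2603443 = -3779404918337/2659380 - 2603443 = -10702949163677/2659380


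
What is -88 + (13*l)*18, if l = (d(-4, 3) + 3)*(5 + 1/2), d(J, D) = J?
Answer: -1375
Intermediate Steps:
l = -11/2 (l = (-4 + 3)*(5 + 1/2) = -(5 + 1/2) = -1*11/2 = -11/2 ≈ -5.5000)
-88 + (13*l)*18 = -88 + (13*(-11/2))*18 = -88 - 143/2*18 = -88 - 1287 = -1375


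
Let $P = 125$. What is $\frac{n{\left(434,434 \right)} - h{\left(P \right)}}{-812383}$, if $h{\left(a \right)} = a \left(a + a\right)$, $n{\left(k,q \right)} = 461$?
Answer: $\frac{2799}{73853} \approx 0.0379$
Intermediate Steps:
$h{\left(a \right)} = 2 a^{2}$ ($h{\left(a \right)} = a 2 a = 2 a^{2}$)
$\frac{n{\left(434,434 \right)} - h{\left(P \right)}}{-812383} = \frac{461 - 2 \cdot 125^{2}}{-812383} = \left(461 - 2 \cdot 15625\right) \left(- \frac{1}{812383}\right) = \left(461 - 31250\right) \left(- \frac{1}{812383}\right) = \left(-30789\right) \left(- \frac{1}{812383}\right) = \frac{2799}{73853}$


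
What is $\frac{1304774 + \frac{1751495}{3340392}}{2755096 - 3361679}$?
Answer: $- \frac{4358458382903}{2026225000536} \approx -2.151$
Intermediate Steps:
$\frac{1304774 + \frac{1751495}{3340392}}{2755096 - 3361679} = \frac{1304774 + 1751495 \cdot \frac{1}{3340392}}{-606583} = \left(1304774 + \frac{1751495}{3340392}\right) \left(- \frac{1}{606583}\right) = \frac{4358458382903}{3340392} \left(- \frac{1}{606583}\right) = - \frac{4358458382903}{2026225000536}$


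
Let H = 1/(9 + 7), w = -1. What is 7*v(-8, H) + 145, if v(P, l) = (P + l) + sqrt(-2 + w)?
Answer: 1431/16 + 7*I*sqrt(3) ≈ 89.438 + 12.124*I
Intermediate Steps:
H = 1/16 ≈ 0.062500
v(P, l) = P + l + I*sqrt(3) (v(P, l) = (P + l) + sqrt(-2 - 1) = (P + l) + sqrt(-3) = (P + l) + I*sqrt(3) = P + l + I*sqrt(3))
7*v(-8, H) + 145 = 7*(-8 + 1/16 + I*sqrt(3)) + 145 = 7*(-127/16 + I*sqrt(3)) + 145 = (-889/16 + 7*I*sqrt(3)) + 145 = 1431/16 + 7*I*sqrt(3)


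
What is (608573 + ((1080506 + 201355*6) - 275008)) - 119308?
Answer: 2502893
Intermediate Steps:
(608573 + ((1080506 + 201355*6) - 275008)) - 119308 = (608573 + ((1080506 + 1208130) - 275008)) - 119308 = (608573 + (2288636 - 275008)) - 119308 = (608573 + 2013628) - 119308 = 2622201 - 119308 = 2502893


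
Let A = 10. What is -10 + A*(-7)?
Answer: -80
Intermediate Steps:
-10 + A*(-7) = -10 + 10*(-7) = -10 - 70 = -80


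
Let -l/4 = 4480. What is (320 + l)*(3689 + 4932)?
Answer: -151729600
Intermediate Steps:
l = -17920 (l = -4*4480 = -17920)
(320 + l)*(3689 + 4932) = (320 - 17920)*(3689 + 4932) = -17600*8621 = -151729600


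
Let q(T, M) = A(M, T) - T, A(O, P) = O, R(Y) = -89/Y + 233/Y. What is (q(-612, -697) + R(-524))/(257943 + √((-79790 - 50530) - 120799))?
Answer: -2881481253/8716064350208 + 11171*I*√251119/8716064350208 ≈ -0.00033059 + 6.4226e-7*I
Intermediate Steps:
R(Y) = 144/Y
q(T, M) = M - T
(q(-612, -697) + R(-524))/(257943 + √((-79790 - 50530) - 120799)) = ((-697 - 1*(-612)) + 144/(-524))/(257943 + √((-79790 - 50530) - 120799)) = ((-697 + 612) + 144*(-1/524))/(257943 + √(-130320 - 120799)) = (-85 - 36/131)/(257943 + √(-251119)) = -11171/(131*(257943 + I*√251119))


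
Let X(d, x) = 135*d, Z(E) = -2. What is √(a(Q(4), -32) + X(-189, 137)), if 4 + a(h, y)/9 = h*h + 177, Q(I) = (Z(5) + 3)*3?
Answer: 3*I*√2653 ≈ 154.52*I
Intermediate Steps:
Q(I) = 3 (Q(I) = (-2 + 3)*3 = 1*3 = 3)
a(h, y) = 1557 + 9*h² (a(h, y) = -36 + 9*(h*h + 177) = -36 + 9*(h² + 177) = -36 + 9*(177 + h²) = -36 + (1593 + 9*h²) = 1557 + 9*h²)
√(a(Q(4), -32) + X(-189, 137)) = √((1557 + 9*3²) + 135*(-189)) = √((1557 + 9*9) - 25515) = √((1557 + 81) - 25515) = √(1638 - 25515) = √(-23877) = 3*I*√2653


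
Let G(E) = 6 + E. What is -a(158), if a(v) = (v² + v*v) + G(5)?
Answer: -49939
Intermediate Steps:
a(v) = 11 + 2*v² (a(v) = (v² + v*v) + (6 + 5) = (v² + v²) + 11 = 2*v² + 11 = 11 + 2*v²)
-a(158) = -(11 + 2*158²) = -(11 + 2*24964) = -(11 + 49928) = -1*49939 = -49939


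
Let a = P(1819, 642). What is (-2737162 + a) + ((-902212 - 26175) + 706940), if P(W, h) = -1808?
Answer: -2960417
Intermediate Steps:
a = -1808
(-2737162 + a) + ((-902212 - 26175) + 706940) = (-2737162 - 1808) + ((-902212 - 26175) + 706940) = -2738970 + (-928387 + 706940) = -2738970 - 221447 = -2960417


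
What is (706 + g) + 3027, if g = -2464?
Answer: 1269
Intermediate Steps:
(706 + g) + 3027 = (706 - 2464) + 3027 = -1758 + 3027 = 1269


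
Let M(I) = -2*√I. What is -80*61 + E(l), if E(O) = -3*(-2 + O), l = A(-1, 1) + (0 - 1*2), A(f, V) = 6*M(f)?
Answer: -4868 + 36*I ≈ -4868.0 + 36.0*I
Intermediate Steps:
A(f, V) = -12*√f (A(f, V) = 6*(-2*√f) = -12*√f)
l = -2 - 12*I (l = -12*I + (0 - 1*2) = -12*I + (0 - 2) = -12*I - 2 = -2 - 12*I ≈ -2.0 - 12.0*I)
E(O) = 6 - 3*O
-80*61 + E(l) = -80*61 + (6 - 3*(-2 - 12*I)) = -4880 + (6 + (6 + 36*I)) = -4880 + (12 + 36*I) = -4868 + 36*I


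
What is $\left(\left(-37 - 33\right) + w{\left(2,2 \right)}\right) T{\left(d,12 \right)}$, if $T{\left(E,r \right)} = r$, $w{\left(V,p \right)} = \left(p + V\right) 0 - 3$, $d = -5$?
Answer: $-876$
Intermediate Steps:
$w{\left(V,p \right)} = -3$ ($w{\left(V,p \right)} = \left(V + p\right) 0 - 3 = 0 - 3 = -3$)
$\left(\left(-37 - 33\right) + w{\left(2,2 \right)}\right) T{\left(d,12 \right)} = \left(\left(-37 - 33\right) - 3\right) 12 = \left(-70 - 3\right) 12 = \left(-73\right) 12 = -876$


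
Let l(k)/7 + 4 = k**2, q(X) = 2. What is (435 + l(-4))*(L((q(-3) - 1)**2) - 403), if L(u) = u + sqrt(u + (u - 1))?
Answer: -208119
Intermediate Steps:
l(k) = -28 + 7*k**2
L(u) = u + sqrt(-1 + 2*u) (L(u) = u + sqrt(u + (-1 + u)) = u + sqrt(-1 + 2*u))
(435 + l(-4))*(L((q(-3) - 1)**2) - 403) = (435 + (-28 + 7*(-4)**2))*(((2 - 1)**2 + sqrt(-1 + 2*(2 - 1)**2)) - 403) = (435 + (-28 + 7*16))*((1**2 + sqrt(-1 + 2*1**2)) - 403) = (435 + (-28 + 112))*((1 + sqrt(-1 + 2*1)) - 403) = (435 + 84)*((1 + sqrt(-1 + 2)) - 403) = 519*((1 + sqrt(1)) - 403) = 519*((1 + 1) - 403) = 519*(2 - 403) = 519*(-401) = -208119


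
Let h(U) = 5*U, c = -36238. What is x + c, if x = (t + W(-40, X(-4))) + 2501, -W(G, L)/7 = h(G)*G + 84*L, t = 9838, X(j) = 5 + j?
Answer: -80487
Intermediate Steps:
W(G, L) = -588*L - 35*G**2 (W(G, L) = -7*((5*G)*G + 84*L) = -7*(5*G**2 + 84*L) = -588*L - 35*G**2)
x = -44249 (x = (9838 + (-588*(5 - 4) - 35*(-40)**2)) + 2501 = (9838 + (-588*1 - 35*1600)) + 2501 = (9838 + (-588 - 56000)) + 2501 = (9838 - 56588) + 2501 = -46750 + 2501 = -44249)
x + c = -44249 - 36238 = -80487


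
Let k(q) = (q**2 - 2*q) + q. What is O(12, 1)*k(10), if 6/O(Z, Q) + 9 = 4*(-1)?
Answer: -540/13 ≈ -41.538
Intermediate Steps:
O(Z, Q) = -6/13 (O(Z, Q) = 6/(-9 + 4*(-1)) = 6/(-9 - 4) = 6/(-13) = 6*(-1/13) = -6/13)
k(q) = q**2 - q
O(12, 1)*k(10) = -60*(-1 + 10)/13 = -60*9/13 = -6/13*90 = -540/13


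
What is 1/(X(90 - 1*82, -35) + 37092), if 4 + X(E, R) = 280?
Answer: 1/37368 ≈ 2.6761e-5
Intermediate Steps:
X(E, R) = 276 (X(E, R) = -4 + 280 = 276)
1/(X(90 - 1*82, -35) + 37092) = 1/(276 + 37092) = 1/37368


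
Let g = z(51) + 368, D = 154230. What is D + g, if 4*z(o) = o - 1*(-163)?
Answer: 309303/2 ≈ 1.5465e+5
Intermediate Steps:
z(o) = 163/4 + o/4 (z(o) = (o - 1*(-163))/4 = (o + 163)/4 = (163 + o)/4 = 163/4 + o/4)
g = 843/2 (g = (163/4 + (1/4)*51) + 368 = (163/4 + 51/4) + 368 = 107/2 + 368 = 843/2 ≈ 421.50)
D + g = 154230 + 843/2 = 309303/2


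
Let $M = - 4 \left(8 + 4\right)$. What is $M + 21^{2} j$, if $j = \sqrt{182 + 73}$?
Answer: $-48 + 441 \sqrt{255} \approx 6994.2$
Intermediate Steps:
$j = \sqrt{255} \approx 15.969$
$M = -48$ ($M = \left(-4\right) 12 = -48$)
$M + 21^{2} j = -48 + 21^{2} \sqrt{255} = -48 + 441 \sqrt{255}$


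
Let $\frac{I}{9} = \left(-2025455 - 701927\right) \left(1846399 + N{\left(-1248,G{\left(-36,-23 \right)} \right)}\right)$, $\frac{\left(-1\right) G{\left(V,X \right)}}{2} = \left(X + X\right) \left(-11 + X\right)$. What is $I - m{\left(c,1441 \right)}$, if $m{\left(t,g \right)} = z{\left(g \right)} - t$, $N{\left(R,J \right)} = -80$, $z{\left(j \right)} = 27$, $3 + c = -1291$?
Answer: $-45320554863043$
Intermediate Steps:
$G{\left(V,X \right)} = - 4 X \left(-11 + X\right)$ ($G{\left(V,X \right)} = - 2 \left(X + X\right) \left(-11 + X\right) = - 2 \cdot 2 X \left(-11 + X\right) = - 4 X \left(-11 + X\right)$)
$c = -1294$ ($c = -3 - 1291 = -1294$)
$m{\left(t,g \right)} = 27 - t$
$I = -45320554861722$ ($I = 9 \left(-2025455 - 701927\right) \left(1846399 - 80\right) = 9 \left(\left(-2727382\right) 1846319\right) = 9 \left(-5035617206858\right) = -45320554861722$)
$I - m{\left(c,1441 \right)} = -45320554861722 - \left(27 - -1294\right) = -45320554861722 - \left(27 + 1294\right) = -45320554861722 - 1321 = -45320554863043$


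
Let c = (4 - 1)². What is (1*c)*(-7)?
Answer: -63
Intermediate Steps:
c = 9 (c = 3² = 9)
(1*c)*(-7) = (1*9)*(-7) = 9*(-7) = -63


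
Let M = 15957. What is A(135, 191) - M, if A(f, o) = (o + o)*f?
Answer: 35613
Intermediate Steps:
A(f, o) = 2*f*o (A(f, o) = (2*o)*f = 2*f*o)
A(135, 191) - M = 2*135*191 - 1*15957 = 51570 - 15957 = 35613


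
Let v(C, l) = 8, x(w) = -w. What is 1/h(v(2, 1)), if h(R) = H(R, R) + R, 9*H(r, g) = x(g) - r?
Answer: 9/56 ≈ 0.16071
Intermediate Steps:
H(r, g) = -g/9 - r/9 (H(r, g) = (-g - r)/9 = -g/9 - r/9)
h(R) = 7*R/9 (h(R) = (-R/9 - R/9) + R = -2*R/9 + R = 7*R/9)
1/h(v(2, 1)) = 1/((7/9)*8) = 1/(56/9) = 9/56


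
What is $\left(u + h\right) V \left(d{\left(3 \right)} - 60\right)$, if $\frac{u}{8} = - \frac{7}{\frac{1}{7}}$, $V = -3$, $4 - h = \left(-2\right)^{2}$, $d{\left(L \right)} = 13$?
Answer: $-55272$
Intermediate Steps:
$h = 0$ ($h = 4 - \left(-2\right)^{2} = 4 - 4 = 0$)
$u = -392$ ($u = 8 \left(- \frac{7}{\frac{1}{7}}\right) = 8 \left(- 7 \frac{1}{\frac{1}{7}}\right) = 8 \left(\left(-7\right) 7\right) = 8 \left(-49\right) = -392$)
$\left(u + h\right) V \left(d{\left(3 \right)} - 60\right) = \left(-392 + 0\right) \left(-3\right) \left(13 - 60\right) = \left(-392\right) \left(-3\right) \left(13 - 60\right) = 1176 \left(-47\right) = -55272$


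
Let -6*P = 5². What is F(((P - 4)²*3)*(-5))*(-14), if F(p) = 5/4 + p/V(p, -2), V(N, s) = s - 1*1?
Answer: -42175/9 ≈ -4686.1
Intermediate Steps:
V(N, s) = -1 + s (V(N, s) = s - 1 = -1 + s)
P = -25/6 (P = -⅙*5² = -⅙*25 = -25/6 ≈ -4.1667)
F(p) = 5/4 - p/3 (F(p) = 5/4 + p/(-1 - 2) = 5*(¼) + p/(-3) = 5/4 + p*(-⅓) = 5/4 - p/3)
F(((P - 4)²*3)*(-5))*(-14) = (5/4 - (-25/6 - 4)²*3*(-5)/3)*(-14) = (5/4 - (-49/6)²*3*(-5)/3)*(-14) = (5/4 - (2401/36)*3*(-5)/3)*(-14) = (5/4 - 2401*(-5)/36)*(-14) = (5/4 - ⅓*(-12005/12))*(-14) = (5/4 + 12005/36)*(-14) = (6025/18)*(-14) = -42175/9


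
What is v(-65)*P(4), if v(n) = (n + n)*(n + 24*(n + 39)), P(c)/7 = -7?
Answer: -4388930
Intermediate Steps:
P(c) = -49 (P(c) = 7*(-7) = -49)
v(n) = 2*n*(936 + 25*n) (v(n) = (2*n)*(n + 24*(39 + n)) = (2*n)*(n + (936 + 24*n)) = (2*n)*(936 + 25*n) = 2*n*(936 + 25*n))
v(-65)*P(4) = (2*(-65)*(936 + 25*(-65)))*(-49) = (2*(-65)*(936 - 1625))*(-49) = (2*(-65)*(-689))*(-49) = 89570*(-49) = -4388930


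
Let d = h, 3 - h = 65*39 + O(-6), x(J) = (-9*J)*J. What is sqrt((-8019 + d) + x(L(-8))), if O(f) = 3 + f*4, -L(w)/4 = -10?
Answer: 3*I*sqrt(2770) ≈ 157.89*I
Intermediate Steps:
L(w) = 40 (L(w) = -4*(-10) = 40)
O(f) = 3 + 4*f
x(J) = -9*J**2
h = -2511 (h = 3 - (65*39 + (3 + 4*(-6))) = 3 - (2535 + (3 - 24)) = 3 - (2535 - 21) = 3 - 1*2514 = 3 - 2514 = -2511)
d = -2511
sqrt((-8019 + d) + x(L(-8))) = sqrt((-8019 - 2511) - 9*40**2) = sqrt(-10530 - 9*1600) = sqrt(-10530 - 14400) = sqrt(-24930) = 3*I*sqrt(2770)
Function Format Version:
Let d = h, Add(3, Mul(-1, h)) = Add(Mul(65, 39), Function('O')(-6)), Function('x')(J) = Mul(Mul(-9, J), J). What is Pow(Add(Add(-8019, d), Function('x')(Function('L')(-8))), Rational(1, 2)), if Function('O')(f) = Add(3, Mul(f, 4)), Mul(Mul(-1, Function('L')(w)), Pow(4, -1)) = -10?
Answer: Mul(3, I, Pow(2770, Rational(1, 2))) ≈ Mul(157.89, I)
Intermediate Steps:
Function('L')(w) = 40 (Function('L')(w) = Mul(-4, -10) = 40)
Function('O')(f) = Add(3, Mul(4, f))
Function('x')(J) = Mul(-9, Pow(J, 2))
h = -2511 (h = Add(3, Mul(-1, Add(Mul(65, 39), Add(3, Mul(4, -6))))) = Add(3, Mul(-1, Add(2535, Add(3, -24)))) = Add(3, Mul(-1, Add(2535, -21))) = Add(3, Mul(-1, 2514)) = Add(3, -2514) = -2511)
d = -2511
Pow(Add(Add(-8019, d), Function('x')(Function('L')(-8))), Rational(1, 2)) = Pow(Add(Add(-8019, -2511), Mul(-9, Pow(40, 2))), Rational(1, 2)) = Pow(Add(-10530, Mul(-9, 1600)), Rational(1, 2)) = Pow(Add(-10530, -14400), Rational(1, 2)) = Pow(-24930, Rational(1, 2)) = Mul(3, I, Pow(2770, Rational(1, 2)))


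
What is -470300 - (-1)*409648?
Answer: -60652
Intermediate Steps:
-470300 - (-1)*409648 = -470300 - 1*(-409648) = -470300 + 409648 = -60652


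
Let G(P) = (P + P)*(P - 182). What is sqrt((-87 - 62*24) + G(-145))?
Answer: sqrt(93255) ≈ 305.38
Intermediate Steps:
G(P) = 2*P*(-182 + P) (G(P) = (2*P)*(-182 + P) = 2*P*(-182 + P))
sqrt((-87 - 62*24) + G(-145)) = sqrt((-87 - 62*24) + 2*(-145)*(-182 - 145)) = sqrt((-87 - 1488) + 2*(-145)*(-327)) = sqrt(-1575 + 94830) = sqrt(93255)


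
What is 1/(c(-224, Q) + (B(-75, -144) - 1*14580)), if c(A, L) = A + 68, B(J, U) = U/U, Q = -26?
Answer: -1/14735 ≈ -6.7866e-5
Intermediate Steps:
B(J, U) = 1
c(A, L) = 68 + A
1/(c(-224, Q) + (B(-75, -144) - 1*14580)) = 1/((68 - 224) + (1 - 1*14580)) = 1/(-156 + (1 - 14580)) = 1/(-156 - 14579) = 1/(-14735) = -1/14735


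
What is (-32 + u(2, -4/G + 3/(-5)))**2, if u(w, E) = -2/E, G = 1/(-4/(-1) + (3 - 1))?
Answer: 15413476/15129 ≈ 1018.8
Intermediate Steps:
G = 1/6 (G = 1/(-4*(-1) + 2) = 1/(4 + 2) = 1/6 ≈ 0.16667)
(-32 + u(2, -4/G + 3/(-5)))**2 = (-32 - 2/(-4/1/6 + 3/(-5)))**2 = (-32 - 2/(-4*6 + 3*(-1/5)))**2 = (-32 - 2/(-24 - 3/5))**2 = (-32 - 2/(-123/5))**2 = (-32 - 2*(-5/123))**2 = (-32 + 10/123)**2 = (-3926/123)**2 = 15413476/15129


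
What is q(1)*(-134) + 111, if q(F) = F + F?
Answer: -157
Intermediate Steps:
q(F) = 2*F
q(1)*(-134) + 111 = (2*1)*(-134) + 111 = 2*(-134) + 111 = -268 + 111 = -157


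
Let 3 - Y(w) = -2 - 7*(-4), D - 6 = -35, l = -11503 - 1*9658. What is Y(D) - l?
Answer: 21138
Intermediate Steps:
l = -21161 (l = -11503 - 9658 = -21161)
D = -29 (D = 6 - 35 = -29)
Y(w) = -23 (Y(w) = 3 - (-2 - 7*(-4)) = 3 - (-2 + 28) = 3 - 1*26 = 3 - 26 = -23)
Y(D) - l = -23 - 1*(-21161) = -23 + 21161 = 21138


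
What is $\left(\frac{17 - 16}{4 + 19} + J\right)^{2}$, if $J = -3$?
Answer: $\frac{4624}{529} \approx 8.741$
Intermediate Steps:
$\left(\frac{17 - 16}{4 + 19} + J\right)^{2} = \left(\frac{17 - 16}{4 + 19} - 3\right)^{2} = \left(1 \cdot \frac{1}{23} - 3\right)^{2} = \left(\frac{1}{23} - 3\right)^{2} = \left(- \frac{68}{23}\right)^{2} = \frac{4624}{529}$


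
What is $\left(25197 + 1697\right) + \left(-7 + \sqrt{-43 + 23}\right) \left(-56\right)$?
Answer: $27286 - 112 i \sqrt{5} \approx 27286.0 - 250.44 i$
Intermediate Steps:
$\left(25197 + 1697\right) + \left(-7 + \sqrt{-43 + 23}\right) \left(-56\right) = 26894 + \left(-7 + \sqrt{-20}\right) \left(-56\right) = 26894 + \left(-7 + 2 i \sqrt{5}\right) \left(-56\right) = 26894 + \left(392 - 112 i \sqrt{5}\right) = 27286 - 112 i \sqrt{5}$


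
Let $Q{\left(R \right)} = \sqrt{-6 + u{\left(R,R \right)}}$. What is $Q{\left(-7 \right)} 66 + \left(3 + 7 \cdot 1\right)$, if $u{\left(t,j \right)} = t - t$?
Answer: $10 + 66 i \sqrt{6} \approx 10.0 + 161.67 i$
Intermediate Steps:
$u{\left(t,j \right)} = 0$
$Q{\left(R \right)} = i \sqrt{6}$ ($Q{\left(R \right)} = \sqrt{-6 + 0} = \sqrt{-6} = i \sqrt{6}$)
$Q{\left(-7 \right)} 66 + \left(3 + 7 \cdot 1\right) = i \sqrt{6} \cdot 66 + \left(3 + 7 \cdot 1\right) = 66 i \sqrt{6} + \left(3 + 7\right) = 66 i \sqrt{6} + 10 = 10 + 66 i \sqrt{6}$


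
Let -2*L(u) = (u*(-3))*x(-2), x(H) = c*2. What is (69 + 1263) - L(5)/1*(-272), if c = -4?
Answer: -14988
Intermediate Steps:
x(H) = -8 (x(H) = -4*2 = -8)
L(u) = -12*u (L(u) = -u*(-3)*(-8)/2 = -(-3*u)*(-8)/2 = -12*u)
(69 + 1263) - L(5)/1*(-272) = (69 + 1263) - -12*5/1*(-272) = 1332 - (-60*1)*(-272) = 1332 - (-60)*(-272) = 1332 - 1*16320 = 1332 - 16320 = -14988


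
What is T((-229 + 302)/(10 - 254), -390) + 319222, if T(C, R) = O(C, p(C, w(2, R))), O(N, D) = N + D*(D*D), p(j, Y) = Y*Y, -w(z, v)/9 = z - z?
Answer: 77890095/244 ≈ 3.1922e+5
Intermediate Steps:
w(z, v) = 0 (w(z, v) = -9*(z - z) = -9*0 = 0)
p(j, Y) = Y²
O(N, D) = N + D³ (O(N, D) = N + D*D² = N + D³)
T(C, R) = C (T(C, R) = C + (0²)³ = C + 0³ = C + 0 = C)
T((-229 + 302)/(10 - 254), -390) + 319222 = (-229 + 302)/(10 - 254) + 319222 = 73/(-244) + 319222 = 73*(-1/244) + 319222 = -73/244 + 319222 = 77890095/244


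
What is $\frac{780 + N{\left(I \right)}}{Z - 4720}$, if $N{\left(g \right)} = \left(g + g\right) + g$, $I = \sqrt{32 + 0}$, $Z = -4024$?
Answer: $- \frac{195}{2186} - \frac{3 \sqrt{2}}{2186} \approx -0.091145$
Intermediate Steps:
$I = 4 \sqrt{2}$ ($I = \sqrt{32} = 4 \sqrt{2} \approx 5.6569$)
$N{\left(g \right)} = 3 g$ ($N{\left(g \right)} = 2 g + g = 3 g$)
$\frac{780 + N{\left(I \right)}}{Z - 4720} = \frac{780 + 3 \cdot 4 \sqrt{2}}{-4024 - 4720} = \frac{780 + 12 \sqrt{2}}{-8744} = \left(780 + 12 \sqrt{2}\right) \left(- \frac{1}{8744}\right) = - \frac{195}{2186} - \frac{3 \sqrt{2}}{2186}$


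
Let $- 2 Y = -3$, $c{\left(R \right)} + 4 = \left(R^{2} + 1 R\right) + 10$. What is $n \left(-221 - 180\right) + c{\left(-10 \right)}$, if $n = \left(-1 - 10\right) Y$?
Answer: $\frac{13425}{2} \approx 6712.5$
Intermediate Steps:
$c{\left(R \right)} = 6 + R + R^{2}$ ($c{\left(R \right)} = -4 + \left(\left(R^{2} + 1 R\right) + 10\right) = -4 + \left(\left(R^{2} + R\right) + 10\right) = -4 + \left(\left(R + R^{2}\right) + 10\right) = -4 + \left(10 + R + R^{2}\right) = 6 + R + R^{2}$)
$Y = \frac{3}{2}$ ($Y = \left(- \frac{1}{2}\right) \left(-3\right) = \frac{3}{2} \approx 1.5$)
$n = - \frac{33}{2}$ ($n = \left(-1 - 10\right) \frac{3}{2} = \left(-11\right) \frac{3}{2} = - \frac{33}{2} \approx -16.5$)
$n \left(-221 - 180\right) + c{\left(-10 \right)} = - \frac{33 \left(-221 - 180\right)}{2} + \left(6 - 10 + \left(-10\right)^{2}\right) = - \frac{33 \left(-221 - 180\right)}{2} + \left(6 - 10 + 100\right) = \left(- \frac{33}{2}\right) \left(-401\right) + 96 = \frac{13233}{2} + 96 = \frac{13425}{2}$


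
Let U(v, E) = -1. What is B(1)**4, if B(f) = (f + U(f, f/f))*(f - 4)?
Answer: 0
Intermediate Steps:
B(f) = (-1 + f)*(-4 + f) (B(f) = (f - 1)*(f - 4) = (-1 + f)*(-4 + f))
B(1)**4 = (4 + 1**2 - 5*1)**4 = (4 + 1 - 5)**4 = 0**4 = 0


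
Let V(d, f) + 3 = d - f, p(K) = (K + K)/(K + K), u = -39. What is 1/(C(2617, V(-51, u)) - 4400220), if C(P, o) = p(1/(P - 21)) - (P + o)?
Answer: -1/4402821 ≈ -2.2713e-7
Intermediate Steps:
p(K) = 1 (p(K) = (2*K)/((2*K)) = (2*K)*(1/(2*K)) = 1)
V(d, f) = -3 + d - f (V(d, f) = -3 + (d - f) = -3 + d - f)
C(P, o) = 1 - P - o (C(P, o) = 1 - (P + o) = 1 + (-P - o) = 1 - P - o)
1/(C(2617, V(-51, u)) - 4400220) = 1/((1 - 1*2617 - (-3 - 51 - 1*(-39))) - 4400220) = 1/((1 - 2617 - (-3 - 51 + 39)) - 4400220) = 1/((1 - 2617 - 1*(-15)) - 4400220) = 1/((1 - 2617 + 15) - 4400220) = 1/(-2601 - 4400220) = 1/(-4402821) = -1/4402821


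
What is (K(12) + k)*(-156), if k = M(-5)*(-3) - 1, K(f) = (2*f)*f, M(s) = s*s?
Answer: -33072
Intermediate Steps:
M(s) = s²
K(f) = 2*f²
k = -76 (k = (-5)²*(-3) - 1 = 25*(-3) - 1 = -75 - 1 = -76)
(K(12) + k)*(-156) = (2*12² - 76)*(-156) = (2*144 - 76)*(-156) = (288 - 76)*(-156) = 212*(-156) = -33072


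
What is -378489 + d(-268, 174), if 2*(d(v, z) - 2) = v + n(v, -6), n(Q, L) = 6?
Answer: -378618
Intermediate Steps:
d(v, z) = 5 + v/2 (d(v, z) = 2 + (v + 6)/2 = 2 + (6 + v)/2 = 2 + (3 + v/2) = 5 + v/2)
-378489 + d(-268, 174) = -378489 + (5 + (1/2)*(-268)) = -378489 + (5 - 134) = -378489 - 129 = -378618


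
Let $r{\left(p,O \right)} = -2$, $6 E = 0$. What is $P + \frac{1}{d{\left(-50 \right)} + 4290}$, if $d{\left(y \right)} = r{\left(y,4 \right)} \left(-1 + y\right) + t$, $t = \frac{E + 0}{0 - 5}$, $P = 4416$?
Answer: $\frac{19395073}{4392} \approx 4416.0$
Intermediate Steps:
$E = 0$ ($E = \frac{1}{6} \cdot 0 = 0$)
$t = 0$ ($t = \frac{0 + 0}{0 - 5} = \frac{0}{-5} = 0 \left(- \frac{1}{5}\right) = 0$)
$d{\left(y \right)} = 2 - 2 y$ ($d{\left(y \right)} = - 2 \left(-1 + y\right) + 0 = \left(2 - 2 y\right) + 0 = 2 - 2 y$)
$P + \frac{1}{d{\left(-50 \right)} + 4290} = 4416 + \frac{1}{\left(2 - -100\right) + 4290} = 4416 + \frac{1}{\left(2 + 100\right) + 4290} = 4416 + \frac{1}{102 + 4290} = 4416 + \frac{1}{4392} = \frac{19395073}{4392}$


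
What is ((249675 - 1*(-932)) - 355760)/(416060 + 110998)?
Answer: -35051/175686 ≈ -0.19951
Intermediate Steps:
((249675 - 1*(-932)) - 355760)/(416060 + 110998) = ((249675 + 932) - 355760)/527058 = (250607 - 355760)*(1/527058) = -105153*1/527058 = -35051/175686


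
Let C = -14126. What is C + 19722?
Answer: 5596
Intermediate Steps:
C + 19722 = -14126 + 19722 = 5596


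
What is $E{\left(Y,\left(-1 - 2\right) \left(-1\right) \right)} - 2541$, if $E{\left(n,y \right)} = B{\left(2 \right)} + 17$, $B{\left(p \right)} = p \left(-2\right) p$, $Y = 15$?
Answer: $-2532$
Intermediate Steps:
$B{\left(p \right)} = - 2 p^{2}$ ($B{\left(p \right)} = - 2 p p = - 2 p^{2}$)
$E{\left(n,y \right)} = 9$ ($E{\left(n,y \right)} = - 2 \cdot 2^{2} + 17 = \left(-2\right) 4 + 17 = -8 + 17 = 9$)
$E{\left(Y,\left(-1 - 2\right) \left(-1\right) \right)} - 2541 = 9 - 2541 = -2532$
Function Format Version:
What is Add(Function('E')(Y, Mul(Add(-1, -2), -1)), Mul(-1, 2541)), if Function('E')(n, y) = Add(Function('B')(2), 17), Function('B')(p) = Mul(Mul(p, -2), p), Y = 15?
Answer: -2532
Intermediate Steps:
Function('B')(p) = Mul(-2, Pow(p, 2)) (Function('B')(p) = Mul(Mul(-2, p), p) = Mul(-2, Pow(p, 2)))
Function('E')(n, y) = 9 (Function('E')(n, y) = Add(Mul(-2, Pow(2, 2)), 17) = Add(Mul(-2, 4), 17) = Add(-8, 17) = 9)
Add(Function('E')(Y, Mul(Add(-1, -2), -1)), Mul(-1, 2541)) = Add(9, Mul(-1, 2541)) = Add(9, -2541) = -2532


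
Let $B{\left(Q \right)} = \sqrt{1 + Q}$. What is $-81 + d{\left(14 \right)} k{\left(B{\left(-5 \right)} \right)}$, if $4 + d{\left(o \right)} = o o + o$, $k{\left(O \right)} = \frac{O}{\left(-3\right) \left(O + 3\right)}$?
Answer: $- \frac{3983}{39} - \frac{412 i}{13} \approx -102.13 - 31.692 i$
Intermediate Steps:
$k{\left(O \right)} = \frac{O}{-9 - 3 O}$ ($k{\left(O \right)} = \frac{O}{\left(-3\right) \left(3 + O\right)} = \frac{O}{-9 - 3 O}$)
$d{\left(o \right)} = -4 + o + o^{2}$ ($d{\left(o \right)} = -4 + \left(o o + o\right) = -4 + \left(o^{2} + o\right) = -4 + \left(o + o^{2}\right) = -4 + o + o^{2}$)
$-81 + d{\left(14 \right)} k{\left(B{\left(-5 \right)} \right)} = -81 + \left(-4 + 14 + 14^{2}\right) \left(- \frac{\sqrt{1 - 5}}{9 + 3 \sqrt{1 - 5}}\right) = -81 + \left(-4 + 14 + 196\right) \left(- \frac{\sqrt{-4}}{9 + 3 \sqrt{-4}}\right) = -81 + 206 \left(- \frac{2 i}{9 + 3 \cdot 2 i}\right) = -81 + 206 \left(- \frac{2 i}{9 + 6 i}\right) = -81 + 206 \left(- 2 i \frac{9 - 6 i}{117}\right) = -81 + 206 \left(- \frac{2 i \left(9 - 6 i\right)}{117}\right) = -81 - \frac{412 i \left(9 - 6 i\right)}{117}$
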